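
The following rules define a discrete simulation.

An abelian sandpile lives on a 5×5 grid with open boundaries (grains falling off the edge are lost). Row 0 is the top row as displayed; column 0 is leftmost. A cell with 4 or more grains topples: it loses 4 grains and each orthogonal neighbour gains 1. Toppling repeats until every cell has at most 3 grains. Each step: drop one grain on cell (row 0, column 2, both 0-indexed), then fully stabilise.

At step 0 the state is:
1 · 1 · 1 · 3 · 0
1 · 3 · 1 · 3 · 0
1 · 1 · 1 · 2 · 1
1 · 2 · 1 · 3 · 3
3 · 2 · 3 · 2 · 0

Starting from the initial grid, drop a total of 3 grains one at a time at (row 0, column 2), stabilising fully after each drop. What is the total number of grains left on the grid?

gen 0: 1 · 1 · 1 · 3 · 0
1 · 3 · 1 · 3 · 0
1 · 1 · 1 · 2 · 1
1 · 2 · 1 · 3 · 3
3 · 2 · 3 · 2 · 0
gen 1: 1 · 1 · 2 · 3 · 0
1 · 3 · 1 · 3 · 0
1 · 1 · 1 · 2 · 1
1 · 2 · 1 · 3 · 3
3 · 2 · 3 · 2 · 0
gen 2: 1 · 1 · 3 · 3 · 0
1 · 3 · 1 · 3 · 0
1 · 1 · 1 · 2 · 1
1 · 2 · 1 · 3 · 3
3 · 2 · 3 · 2 · 0
gen 3: 1 · 2 · 1 · 1 · 1
1 · 3 · 3 · 0 · 1
1 · 1 · 1 · 3 · 1
1 · 2 · 1 · 3 · 3
3 · 2 · 3 · 2 · 0

41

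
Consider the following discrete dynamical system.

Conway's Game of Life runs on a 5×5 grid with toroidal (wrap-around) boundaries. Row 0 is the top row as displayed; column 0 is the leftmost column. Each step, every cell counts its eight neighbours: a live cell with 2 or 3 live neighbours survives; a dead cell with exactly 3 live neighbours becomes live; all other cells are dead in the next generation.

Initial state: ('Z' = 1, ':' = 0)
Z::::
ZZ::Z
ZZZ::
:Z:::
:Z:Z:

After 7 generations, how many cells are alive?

step 0: Z::::
ZZ::Z
ZZZ::
:Z:::
:Z:Z:
step 1: ::Z::
::Z:Z
::Z:Z
:::::
ZZZ::
step 2: Z:Z::
:ZZ::
:::::
Z:ZZ:
:ZZ::
step 3: Z::Z:
:ZZ::
:::Z:
::ZZ:
Z:::Z
step 4: Z:ZZ:
:ZZZZ
:Z:Z:
::ZZ:
ZZZ::
step 5: :::::
:::::
ZZ:::
Z::ZZ
Z::::
step 6: :::::
:::::
ZZ:::
:::::
Z::::
step 7: :::::
:::::
:::::
ZZ:::
:::::

2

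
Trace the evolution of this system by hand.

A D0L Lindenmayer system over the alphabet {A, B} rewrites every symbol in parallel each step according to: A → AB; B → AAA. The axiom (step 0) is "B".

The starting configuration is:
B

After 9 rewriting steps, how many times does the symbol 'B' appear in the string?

651

0) B
1) AAA
2) ABABAB
3) ABAAAABAAAABAAA
4) ABAAAABABABABAAAABABABABAAAABABAB
5) ABAAAABABABABAAAABAAAABAAAABAAAABABABABAAAABAAAABAAAABAAAABABABABAAAABAAAABAAA
6) ABAAAABABABABAAAABAAAABAAAABAAAABABABABAAAABABABABAAAABABA…BAAAABABABABAAAABAAAABAAAABAAAABABABABAAAABABABABAAAABABAB  (len 177)
7) ABAAAABABABABAAAABAAAABAAAABAAAABABABABAAAABABABABAAAABABA…AABAAAABAAAABABABABAAAABAAAABAAAABAAAABABABABAAAABAAAABAAA  (len 411)
8) ABAAAABABABABAAAABAAAABAAAABAAAABABABABAAAABABABABAAAABABA…BAAAABABABABAAAABAAAABAAAABAAAABABABABAAAABABABABAAAABABAB  (len 942)
9) ABAAAABABABABAAAABAAAABAAAABAAAABABABABAAAABABABABAAAABABA…AABAAAABAAAABABABABAAAABAAAABAAAABAAAABABABABAAAABAAAABAAA  (len 2175)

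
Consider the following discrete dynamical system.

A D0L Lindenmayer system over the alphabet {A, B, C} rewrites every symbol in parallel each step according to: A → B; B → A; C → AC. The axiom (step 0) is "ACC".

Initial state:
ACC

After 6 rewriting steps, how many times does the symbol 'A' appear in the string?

7

k=0  ACC
k=1  BACAC
k=2  ABACBAC
k=3  BABACABAC
k=4  ABABACBABAC
k=5  BABABACABABAC
k=6  ABABABACBABABAC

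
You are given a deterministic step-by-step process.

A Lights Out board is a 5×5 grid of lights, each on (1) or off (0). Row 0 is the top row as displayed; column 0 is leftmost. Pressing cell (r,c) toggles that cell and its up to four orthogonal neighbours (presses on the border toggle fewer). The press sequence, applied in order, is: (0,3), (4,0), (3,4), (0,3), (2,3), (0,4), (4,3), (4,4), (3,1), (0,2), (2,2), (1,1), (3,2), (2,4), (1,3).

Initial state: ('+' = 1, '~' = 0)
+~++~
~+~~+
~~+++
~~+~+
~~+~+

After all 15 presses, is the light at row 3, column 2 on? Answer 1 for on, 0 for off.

0

step 0: +~++~
~+~~+
~~+++
~~+~+
~~+~+
step 1: +~~~+
~+~++
~~+++
~~+~+
~~+~+
step 2: +~~~+
~+~++
~~+++
+~+~+
+++~+
step 3: +~~~+
~+~++
~~++~
+~++~
+++~~
step 4: +~++~
~+~~+
~~++~
+~++~
+++~~
step 5: +~++~
~+~++
~~~~+
+~+~~
+++~~
step 6: +~+~+
~+~+~
~~~~+
+~+~~
+++~~
step 7: +~+~+
~+~+~
~~~~+
+~++~
++~++
step 8: +~+~+
~+~+~
~~~~+
+~+++
++~~~
step 9: +~+~+
~+~+~
~+~~+
~+~++
+~~~~
step 10: ++~++
~+++~
~+~~+
~+~++
+~~~~
step 11: ++~++
~+~+~
~~+++
~++++
+~~~~
step 12: +~~++
+~++~
~++++
~++++
+~~~~
step 13: +~~++
+~++~
~+~++
~~~~+
+~+~~
step 14: +~~++
+~+++
~+~~~
~~~~~
+~+~~
step 15: +~~~+
+~~~~
~+~+~
~~~~~
+~+~~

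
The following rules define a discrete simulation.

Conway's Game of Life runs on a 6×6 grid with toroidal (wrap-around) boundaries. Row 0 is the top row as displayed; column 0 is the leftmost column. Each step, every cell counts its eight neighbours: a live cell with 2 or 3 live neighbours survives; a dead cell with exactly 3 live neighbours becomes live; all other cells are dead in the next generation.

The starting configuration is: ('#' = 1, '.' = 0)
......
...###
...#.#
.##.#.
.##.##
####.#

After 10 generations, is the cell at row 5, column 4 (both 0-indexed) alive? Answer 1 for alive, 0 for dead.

1

gen 0: ......
...###
...#.#
.##.#.
.##.##
####.#
gen 1: .#....
...#.#
#....#
.#....
......
...#.#
gen 2: #.#...
....##
#...##
#.....
......
......
gen 3: .....#
.#.##.
#...#.
#.....
......
......
gen 4: ....#.
#..##.
##.##.
.....#
......
......
gen 5: ...###
###...
####..
#...##
......
......
gen 6: ######
......
...##.
#.####
.....#
....#.
gen 7: ######
##....
..#...
#.#...
#.....
.##...
gen 8: ...###
....#.
#.#...
......
#.#...
....#.
gen 9: ...#.#
....#.
......
......
......
....#.
gen 10: ...#.#
....#.
......
......
......
....#.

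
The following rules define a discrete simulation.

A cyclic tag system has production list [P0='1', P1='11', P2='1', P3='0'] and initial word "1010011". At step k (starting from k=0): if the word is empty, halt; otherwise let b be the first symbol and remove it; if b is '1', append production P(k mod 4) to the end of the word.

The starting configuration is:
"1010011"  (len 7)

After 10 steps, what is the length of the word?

gen 0: "1010011"  (len 7)
gen 1: "0100111"  (len 7)
gen 2: "100111"  (len 6)
gen 3: "001111"  (len 6)
gen 4: "01111"  (len 5)
gen 5: "1111"  (len 4)
gen 6: "11111"  (len 5)
gen 7: "11111"  (len 5)
gen 8: "11110"  (len 5)
gen 9: "11101"  (len 5)
gen 10: "110111"  (len 6)

6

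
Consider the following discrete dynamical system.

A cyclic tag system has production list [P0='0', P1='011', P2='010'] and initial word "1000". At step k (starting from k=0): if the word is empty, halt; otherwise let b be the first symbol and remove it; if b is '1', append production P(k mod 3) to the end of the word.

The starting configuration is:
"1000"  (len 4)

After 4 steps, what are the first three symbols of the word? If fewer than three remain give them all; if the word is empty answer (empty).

t=0: "1000"  (len 4)
t=1: "0000"  (len 4)
t=2: "000"  (len 3)
t=3: "00"  (len 2)
t=4: "0"  (len 1)

0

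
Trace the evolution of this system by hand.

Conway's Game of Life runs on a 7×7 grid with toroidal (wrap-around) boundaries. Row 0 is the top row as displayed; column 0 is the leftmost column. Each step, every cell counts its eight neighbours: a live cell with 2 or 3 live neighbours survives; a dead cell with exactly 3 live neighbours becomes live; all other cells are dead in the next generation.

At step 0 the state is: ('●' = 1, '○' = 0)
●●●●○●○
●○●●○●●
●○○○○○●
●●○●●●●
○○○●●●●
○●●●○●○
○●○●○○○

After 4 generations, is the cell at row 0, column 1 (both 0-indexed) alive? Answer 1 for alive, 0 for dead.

[0] ●●●●○●○
●○●●○●●
●○○○○○●
●●○●●●●
○○○●●●●
○●●●○●○
○●○●○○○
[1] ○○○○○●○
○○○●○●○
○○○○○○○
○●●●○○○
○○○○○○○
●●○○○●●
○○○○○○●
[2] ○○○○●●●
○○○○●○○
○○○●●○○
○○●○○○○
○○○○○○●
●○○○○●●
○○○○○○○
[3] ○○○○●●○
○○○○○○○
○○○●●○○
○○○●○○○
●○○○○●●
●○○○○●●
●○○○●○○
[4] ○○○○●●○
○○○●○●○
○○○●●○○
○○○●○●●
●○○○●●○
○●○○●○○
●○○○●○○

0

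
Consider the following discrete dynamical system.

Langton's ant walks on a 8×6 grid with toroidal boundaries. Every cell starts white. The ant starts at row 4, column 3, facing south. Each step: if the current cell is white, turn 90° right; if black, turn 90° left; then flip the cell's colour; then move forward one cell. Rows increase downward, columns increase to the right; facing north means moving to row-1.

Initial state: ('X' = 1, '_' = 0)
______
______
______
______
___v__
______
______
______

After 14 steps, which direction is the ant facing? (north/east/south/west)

[0] ______
______
______
______
___v__
______
______
______
[1] ______
______
______
______
__<X__
______
______
______
[2] ______
______
______
__^___
__XX__
______
______
______
[3] ______
______
______
__X>__
__XX__
______
______
______
[4] ______
______
______
__XX__
__Xv__
______
______
______
[5] ______
______
______
__XX__
__X_>_
______
______
______
[6] ______
______
______
__XX__
__X_X_
____v_
______
______
[7] ______
______
______
__XX__
__X_X_
___<X_
______
______
[8] ______
______
______
__XX__
__X^X_
___XX_
______
______
[9] ______
______
______
__XX__
__XX>_
___XX_
______
______
[10] ______
______
______
__XX^_
__XX__
___XX_
______
______
[11] ______
______
______
__XXX>
__XX__
___XX_
______
______
[12] ______
______
______
__XXXX
__XX_v
___XX_
______
______
[13] ______
______
______
__XXXX
__XX<X
___XX_
______
______
[14] ______
______
______
__XX^X
__XXXX
___XX_
______
______

north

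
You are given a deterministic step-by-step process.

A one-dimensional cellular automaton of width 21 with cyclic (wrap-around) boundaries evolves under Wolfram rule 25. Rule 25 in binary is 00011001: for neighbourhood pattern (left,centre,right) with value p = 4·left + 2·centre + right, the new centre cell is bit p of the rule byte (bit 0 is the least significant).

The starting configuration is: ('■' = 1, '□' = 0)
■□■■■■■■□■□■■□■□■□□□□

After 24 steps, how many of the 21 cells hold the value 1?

k=0  ■□■■■■■■□■□■■□■□■□□□□
k=1  □□■□□□□□□□□■□□□□□■■■□
k=2  ■□□■■■■■■■□□■■■■□■□□■
k=3  □■□■□□□□□□■□■□□□□□■□■
k=4  □□□□■■■■■□□□□■■■■□□□□
k=5  ■■■□■□□□□■■■□■□□□■■■■
k=6  □□□□□■■■□■□□□□■■□■□□□
k=7  ■■■■□■□□□□■■■□■□□□■■■
k=8  □□□□□□■■■□■□□□□■■□■□□
k=9  ■■■■■□■□□□□■■■□■□□□■■
k=10  □□□□□□□■■■□■□□□□■■□■□
k=11  ■■■■■■□■□□□□■■■□■□□□■
k=12  □□□□□□□□■■■□■□□□□■■□■
k=13  ■■■■■■■□■□□□□■■■□■□□□
k=14  ■□□□□□□□□■■■□■□□□□■■□
k=15  □■■■■■■■□■□□□□■■■□■□□
k=16  □■□□□□□□□□■■■□■□□□□■■
k=17  □□■■■■■■■□■□□□□■■■□■□
k=18  ■□■□□□□□□□□■■■□■□□□□■
k=19  □□□■■■■■■■□■□□□□■■■□■
k=20  ■■□■□□□□□□□□■■■□■□□□□
k=21  ■□□□■■■■■■■□■□□□□■■■□
k=22  □■■□■□□□□□□□□■■■□■□□□
k=23  □■□□□■■■■■■■□■□□□□■■■
k=24  □□■■□■□□□□□□□□■■■□■□□

7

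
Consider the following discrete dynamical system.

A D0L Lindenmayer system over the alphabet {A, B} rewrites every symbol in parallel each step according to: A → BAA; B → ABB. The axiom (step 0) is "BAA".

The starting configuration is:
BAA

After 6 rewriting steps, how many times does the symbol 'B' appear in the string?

1093

step 0: BAA
step 1: ABBBAABAA
step 2: BAAABBABBABBBAABAAABBBAABAA
step 3: ABBBAABAABAAABBABBBAAABBABBBAAABBABBABBBAABAAABBBAABAABAAABBABBABBBAABAAABBBAABAA
step 4: BAAABBABBABBBAABAAABBBAABAAABBBAABAABAAABBABBBAAABBABBABBB…BABBBAAABBABBABBBAABAAABBBAABAABAAABBABBABBBAABAAABBBAABAA  (len 243)
step 5: ABBBAABAABAAABBABBBAAABBABBBAAABBABBABBBAABAAABBBAABAABAAA…BABBBAAABBABBABBBAABAAABBBAABAABAAABBABBABBBAABAAABBBAABAA  (len 729)
step 6: BAAABBABBABBBAABAAABBBAABAAABBBAABAABAAABBABBBAAABBABBABBB…BABBBAAABBABBABBBAABAAABBBAABAABAAABBABBABBBAABAAABBBAABAA  (len 2187)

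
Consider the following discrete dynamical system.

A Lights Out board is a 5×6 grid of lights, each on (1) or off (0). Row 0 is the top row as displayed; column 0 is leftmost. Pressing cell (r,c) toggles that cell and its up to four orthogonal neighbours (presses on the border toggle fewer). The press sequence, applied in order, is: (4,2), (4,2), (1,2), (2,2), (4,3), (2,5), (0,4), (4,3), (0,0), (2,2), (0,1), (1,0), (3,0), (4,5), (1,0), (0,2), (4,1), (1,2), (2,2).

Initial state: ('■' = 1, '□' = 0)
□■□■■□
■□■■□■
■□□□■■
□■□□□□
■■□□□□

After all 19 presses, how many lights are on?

16

[0] □■□■■□
■□■■□■
■□□□■■
□■□□□□
■■□□□□
[1] □■□■■□
■□■■□■
■□□□■■
□■■□□□
■□■■□□
[2] □■□■■□
■□■■□■
■□□□■■
□■□□□□
■■□□□□
[3] □■■■■□
■■□□□■
■□■□■■
□■□□□□
■■□□□□
[4] □■■■■□
■■■□□■
■■□■■■
□■■□□□
■■□□□□
[5] □■■■■□
■■■□□■
■■□■■■
□■■■□□
■■■■■□
[6] □■■■■□
■■■□□□
■■□■□□
□■■■□■
■■■■■□
[7] □■■□□■
■■■□■□
■■□■□□
□■■■□■
■■■■■□
[8] □■■□□■
■■■□■□
■■□■□□
□■■□□■
■■□□□□
[9] ■□■□□■
□■■□■□
■■□■□□
□■■□□■
■■□□□□
[10] ■□■□□■
□■□□■□
■□■□□□
□■□□□■
■■□□□□
[11] □■□□□■
□□□□■□
■□■□□□
□■□□□■
■■□□□□
[12] ■■□□□■
■■□□■□
□□■□□□
□■□□□■
■■□□□□
[13] ■■□□□■
■■□□■□
■□■□□□
■□□□□■
□■□□□□
[14] ■■□□□■
■■□□■□
■□■□□□
■□□□□□
□■□□■■
[15] □■□□□■
□□□□■□
□□■□□□
■□□□□□
□■□□■■
[16] □□■■□■
□□■□■□
□□■□□□
■□□□□□
□■□□■■
[17] □□■■□■
□□■□■□
□□■□□□
■■□□□□
■□■□■■
[18] □□□■□■
□■□■■□
□□□□□□
■■□□□□
■□■□■■
[19] □□□■□■
□■■■■□
□■■■□□
■■■□□□
■□■□■■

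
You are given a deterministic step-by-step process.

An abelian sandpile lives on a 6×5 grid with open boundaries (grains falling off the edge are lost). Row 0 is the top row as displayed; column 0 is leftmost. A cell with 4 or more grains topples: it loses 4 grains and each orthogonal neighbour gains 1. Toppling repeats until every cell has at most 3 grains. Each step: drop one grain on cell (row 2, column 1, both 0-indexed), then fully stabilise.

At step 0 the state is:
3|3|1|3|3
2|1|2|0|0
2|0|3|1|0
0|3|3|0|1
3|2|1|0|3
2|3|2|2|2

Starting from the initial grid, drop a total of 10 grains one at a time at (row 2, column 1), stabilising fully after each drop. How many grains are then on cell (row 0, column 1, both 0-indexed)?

1

0) 3|3|1|3|3
2|1|2|0|0
2|0|3|1|0
0|3|3|0|1
3|2|1|0|3
2|3|2|2|2
1) 3|3|1|3|3
2|1|2|0|0
2|1|3|1|0
0|3|3|0|1
3|2|1|0|3
2|3|2|2|2
2) 3|3|1|3|3
2|1|2|0|0
2|2|3|1|0
0|3|3|0|1
3|2|1|0|3
2|3|2|2|2
3) 3|3|1|3|3
2|1|2|0|0
2|3|3|1|0
0|3|3|0|1
3|2|1|0|3
2|3|2|2|2
4) 3|3|1|3|3
2|2|3|0|0
3|2|1|2|0
1|1|1|1|1
3|3|2|0|3
2|3|2|2|2
5) 3|3|1|3|3
2|2|3|0|0
3|3|1|2|0
1|1|1|1|1
3|3|2|0|3
2|3|2|2|2
6) 3|3|1|3|3
3|3|3|0|0
0|1|2|2|0
2|2|1|1|1
3|3|2|0|3
2|3|2|2|2
7) 3|3|1|3|3
3|3|3|0|0
0|2|2|2|0
2|2|1|1|1
3|3|2|0|3
2|3|2|2|2
8) 3|3|1|3|3
3|3|3|0|0
0|3|2|2|0
2|2|1|1|1
3|3|2|0|3
2|3|2|2|2
9) 1|1|3|3|3
1|3|1|1|0
2|2|0|3|0
2|3|2|1|1
3|3|2|0|3
2|3|2|2|2
10) 1|1|3|3|3
1|3|1|1|0
2|3|0|3|0
2|3|2|1|1
3|3|2|0|3
2|3|2|2|2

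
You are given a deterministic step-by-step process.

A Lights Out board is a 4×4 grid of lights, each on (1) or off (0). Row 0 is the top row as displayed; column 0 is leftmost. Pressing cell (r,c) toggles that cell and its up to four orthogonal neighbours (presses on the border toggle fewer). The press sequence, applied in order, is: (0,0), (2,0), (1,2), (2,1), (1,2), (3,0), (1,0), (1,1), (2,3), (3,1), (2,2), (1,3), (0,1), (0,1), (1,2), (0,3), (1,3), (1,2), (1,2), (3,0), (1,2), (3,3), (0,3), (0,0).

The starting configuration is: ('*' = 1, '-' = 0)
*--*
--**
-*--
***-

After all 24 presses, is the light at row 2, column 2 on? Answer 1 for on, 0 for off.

[0] *--*
--**
-*--
***-
[1] -*-*
*-**
-*--
***-
[2] -*-*
--**
*---
-**-
[3] -***
-*--
*-*-
-**-
[4] -***
----
-*--
--*-
[5] -*-*
-***
-**-
--*-
[6] -*-*
-***
***-
***-
[7] **-*
*-**
-**-
***-
[8] *--*
-*-*
--*-
***-
[9] *--*
-*--
---*
****
[10] *--*
-*--
-*-*
---*
[11] *--*
-**-
--*-
--**
[12] *---
-*-*
--**
--**
[13] -**-
---*
--**
--**
[14] *---
-*-*
--**
--**
[15] *-*-
--*-
---*
--**
[16] *--*
--**
---*
--**
[17] *---
----
----
--**
[18] *-*-
-***
--*-
--**
[19] *---
----
----
--**
[20] *---
----
*---
****
[21] *-*-
-***
*-*-
****
[22] *-*-
-***
*-**
**--
[23] *--*
-**-
*-**
**--
[24] -*-*
***-
*-**
**--

1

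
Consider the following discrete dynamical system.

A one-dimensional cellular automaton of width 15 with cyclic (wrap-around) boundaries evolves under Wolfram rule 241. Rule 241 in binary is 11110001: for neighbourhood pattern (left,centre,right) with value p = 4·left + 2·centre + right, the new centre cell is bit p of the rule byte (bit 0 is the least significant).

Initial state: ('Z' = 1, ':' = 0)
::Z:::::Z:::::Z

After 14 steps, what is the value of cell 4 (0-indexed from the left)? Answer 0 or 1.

t=0: ::Z:::::Z:::::Z
t=1: Z::ZZZZ::ZZZZ::
t=2: :Z::ZZZZ::ZZZZ:
t=3: ::Z::ZZZZ::ZZZZ
t=4: Z::Z::ZZZZ::ZZZ
t=5: ZZ::Z::ZZZZ::ZZ
t=6: ZZZ::Z::ZZZZ::Z
t=7: ZZZZ::Z::ZZZZ::
t=8: :ZZZZ::Z::ZZZZ:
t=9: ::ZZZZ::Z::ZZZZ
t=10: Z::ZZZZ::Z::ZZZ
t=11: ZZ::ZZZZ::Z::ZZ
t=12: ZZZ::ZZZZ::Z::Z
t=13: ZZZZ::ZZZZ::Z::
t=14: :ZZZZ::ZZZZ::Z:

1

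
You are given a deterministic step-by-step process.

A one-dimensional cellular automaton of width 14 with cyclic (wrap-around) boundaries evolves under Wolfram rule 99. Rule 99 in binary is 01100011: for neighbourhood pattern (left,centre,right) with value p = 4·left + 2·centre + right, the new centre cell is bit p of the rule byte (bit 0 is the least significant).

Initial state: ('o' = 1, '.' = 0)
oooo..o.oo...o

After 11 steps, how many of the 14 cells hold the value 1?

7

gen 0: oooo..o.oo...o
gen 1: ...o.o.o.o.oo.
gen 2: ooo.o.o.o.o.o.
gen 3: ..oo.o.o.o.o.o
gen 4: .o.oo.o.o.o.o.
gen 5: o.o.oo.o.o.o..
gen 6: .o.o.oo.o.o..o
gen 7: o.o.o.oo.o..o.
gen 8: .o.o.o.oo..o.o
gen 9: o.o.o.o.o.o.o.
gen 10: .o.o.o.o.o.o.o
gen 11: o.o.o.o.o.o.o.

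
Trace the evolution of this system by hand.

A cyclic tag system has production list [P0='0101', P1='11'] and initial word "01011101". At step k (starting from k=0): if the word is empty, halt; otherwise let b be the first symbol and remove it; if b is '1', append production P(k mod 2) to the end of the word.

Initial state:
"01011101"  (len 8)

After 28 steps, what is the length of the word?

gen 0: "01011101"  (len 8)
gen 1: "1011101"  (len 7)
gen 2: "01110111"  (len 8)
gen 3: "1110111"  (len 7)
gen 4: "11011111"  (len 8)
gen 5: "10111110101"  (len 11)
gen 6: "011111010111"  (len 12)
gen 7: "11111010111"  (len 11)
gen 8: "111101011111"  (len 12)
gen 9: "111010111110101"  (len 15)
gen 10: "1101011111010111"  (len 16)
gen 11: "1010111110101110101"  (len 19)
gen 12: "01011111010111010111"  (len 20)
gen 13: "1011111010111010111"  (len 19)
gen 14: "01111101011101011111"  (len 20)
gen 15: "1111101011101011111"  (len 19)
gen 16: "11110101110101111111"  (len 20)
gen 17: "11101011101011111110101"  (len 23)
gen 18: "110101110101111111010111"  (len 24)
gen 19: "101011101011111110101110101"  (len 27)
gen 20: "0101110101111111010111010111"  (len 28)
gen 21: "101110101111111010111010111"  (len 27)
gen 22: "0111010111111101011101011111"  (len 28)
gen 23: "111010111111101011101011111"  (len 27)
gen 24: "1101011111110101110101111111"  (len 28)
gen 25: "1010111111101011101011111110101"  (len 31)
gen 26: "01011111110101110101111111010111"  (len 32)
gen 27: "1011111110101110101111111010111"  (len 31)
gen 28: "01111111010111010111111101011111"  (len 32)

32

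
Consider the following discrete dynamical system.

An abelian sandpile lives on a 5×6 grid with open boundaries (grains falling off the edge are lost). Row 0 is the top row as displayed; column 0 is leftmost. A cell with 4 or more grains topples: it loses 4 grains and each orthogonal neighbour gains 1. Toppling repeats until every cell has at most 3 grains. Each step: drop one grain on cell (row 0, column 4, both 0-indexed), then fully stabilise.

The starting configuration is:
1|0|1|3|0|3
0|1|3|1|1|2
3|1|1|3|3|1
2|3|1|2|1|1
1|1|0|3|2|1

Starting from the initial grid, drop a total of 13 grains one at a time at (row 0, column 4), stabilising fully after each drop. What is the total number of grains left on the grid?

47

t=0: 1|0|1|3|0|3
0|1|3|1|1|2
3|1|1|3|3|1
2|3|1|2|1|1
1|1|0|3|2|1
t=1: 1|0|1|3|1|3
0|1|3|1|1|2
3|1|1|3|3|1
2|3|1|2|1|1
1|1|0|3|2|1
t=2: 1|0|1|3|2|3
0|1|3|1|1|2
3|1|1|3|3|1
2|3|1|2|1|1
1|1|0|3|2|1
t=3: 1|0|1|3|3|3
0|1|3|1|1|2
3|1|1|3|3|1
2|3|1|2|1|1
1|1|0|3|2|1
t=4: 1|0|2|0|2|0
0|1|3|2|2|3
3|1|1|3|3|1
2|3|1|2|1|1
1|1|0|3|2|1
t=5: 1|0|2|0|3|0
0|1|3|2|2|3
3|1|1|3|3|1
2|3|1|2|1|1
1|1|0|3|2|1
t=6: 1|0|2|1|0|1
0|1|3|2|3|3
3|1|1|3|3|1
2|3|1|2|1|1
1|1|0|3|2|1
t=7: 1|0|2|1|1|1
0|1|3|2|3|3
3|1|1|3|3|1
2|3|1|2|1|1
1|1|0|3|2|1
t=8: 1|0|2|1|2|1
0|1|3|2|3|3
3|1|1|3|3|1
2|3|1|2|1|1
1|1|0|3|2|1
t=9: 1|0|2|1|3|1
0|1|3|2|3|3
3|1|1|3|3|1
2|3|1|2|1|1
1|1|0|3|2|1
t=10: 1|0|3|3|1|3
0|2|0|1|3|0
3|1|3|1|1|3
2|3|1|3|2|1
1|1|0|3|2|1
t=11: 1|0|3|3|2|3
0|2|0|1|3|0
3|1|3|1|1|3
2|3|1|3|2|1
1|1|0|3|2|1
t=12: 1|0|3|3|3|3
0|2|0|1|3|0
3|1|3|1|1|3
2|3|1|3|2|1
1|1|0|3|2|1
t=13: 1|1|0|1|3|0
0|2|1|3|0|2
3|1|3|1|2|3
2|3|1|3|2|1
1|1|0|3|2|1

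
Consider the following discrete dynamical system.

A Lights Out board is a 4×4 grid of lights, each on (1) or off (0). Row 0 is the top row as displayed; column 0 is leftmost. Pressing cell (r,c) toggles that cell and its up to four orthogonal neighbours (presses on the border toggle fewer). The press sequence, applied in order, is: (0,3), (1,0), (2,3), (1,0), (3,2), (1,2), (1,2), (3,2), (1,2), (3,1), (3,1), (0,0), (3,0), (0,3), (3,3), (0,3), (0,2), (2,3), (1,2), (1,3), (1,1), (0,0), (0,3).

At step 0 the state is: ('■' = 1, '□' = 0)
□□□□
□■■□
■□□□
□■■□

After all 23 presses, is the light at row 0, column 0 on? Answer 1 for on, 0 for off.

0) □□□□
□■■□
■□□□
□■■□
1) □□■■
□■■■
■□□□
□■■□
2) ■□■■
■□■■
□□□□
□■■□
3) ■□■■
■□■□
□□■■
□■■■
4) □□■■
□■■□
■□■■
□■■■
5) □□■■
□■■□
■□□■
□□□□
6) □□□■
□□□■
■□■■
□□□□
7) □□■■
□■■□
■□□■
□□□□
8) □□■■
□■■□
■□■■
□■■■
9) □□□■
□□□■
■□□■
□■■■
10) □□□■
□□□■
■■□■
■□□■
11) □□□■
□□□■
■□□■
□■■■
12) ■■□■
■□□■
■□□■
□■■■
13) ■■□■
■□□■
□□□■
■□■■
14) ■■■□
■□□□
□□□■
■□■■
15) ■■■□
■□□□
□□□□
■□□□
16) ■■□■
■□□■
□□□□
■□□□
17) ■□■□
■□■■
□□□□
■□□□
18) ■□■□
■□■□
□□■■
■□□■
19) ■□□□
■■□■
□□□■
■□□■
20) ■□□■
■■■□
□□□□
■□□■
21) ■■□■
□□□□
□■□□
■□□■
22) □□□■
■□□□
□■□□
■□□■
23) □□■□
■□□■
□■□□
■□□■

0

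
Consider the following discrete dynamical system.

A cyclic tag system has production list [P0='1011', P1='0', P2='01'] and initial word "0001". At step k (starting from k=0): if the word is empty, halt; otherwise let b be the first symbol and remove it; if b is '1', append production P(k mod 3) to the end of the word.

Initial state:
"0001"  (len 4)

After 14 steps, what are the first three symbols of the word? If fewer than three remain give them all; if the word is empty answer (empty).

0) "0001"  (len 4)
1) "001"  (len 3)
2) "01"  (len 2)
3) "1"  (len 1)
4) "1011"  (len 4)
5) "0110"  (len 4)
6) "110"  (len 3)
7) "101011"  (len 6)
8) "010110"  (len 6)
9) "10110"  (len 5)
10) "01101011"  (len 8)
11) "1101011"  (len 7)
12) "10101101"  (len 8)
13) "01011011011"  (len 11)
14) "1011011011"  (len 10)

101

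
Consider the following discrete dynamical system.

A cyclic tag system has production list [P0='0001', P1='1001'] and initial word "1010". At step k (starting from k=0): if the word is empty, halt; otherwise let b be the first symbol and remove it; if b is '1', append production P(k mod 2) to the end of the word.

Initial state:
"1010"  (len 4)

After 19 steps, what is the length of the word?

step 0: "1010"  (len 4)
step 1: "0100001"  (len 7)
step 2: "100001"  (len 6)
step 3: "000010001"  (len 9)
step 4: "00010001"  (len 8)
step 5: "0010001"  (len 7)
step 6: "010001"  (len 6)
step 7: "10001"  (len 5)
step 8: "00011001"  (len 8)
step 9: "0011001"  (len 7)
step 10: "011001"  (len 6)
step 11: "11001"  (len 5)
step 12: "10011001"  (len 8)
step 13: "00110010001"  (len 11)
step 14: "0110010001"  (len 10)
step 15: "110010001"  (len 9)
step 16: "100100011001"  (len 12)
step 17: "001000110010001"  (len 15)
step 18: "01000110010001"  (len 14)
step 19: "1000110010001"  (len 13)

13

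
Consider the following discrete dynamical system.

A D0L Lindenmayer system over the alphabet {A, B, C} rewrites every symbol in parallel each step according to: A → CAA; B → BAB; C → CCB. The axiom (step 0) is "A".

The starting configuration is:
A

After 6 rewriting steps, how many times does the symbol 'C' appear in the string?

252

gen 0: A
gen 1: CAA
gen 2: CCBCAACAA
gen 3: CCBCCBBABCCBCAACAACCBCAACAA
gen 4: CCBCCBBABCCBCCBBABBABCAABABCCBCCBBABCCBCAACAACCBCAACAACCBCCBBABCCBCAACAACCBCAACAA
gen 5: CCBCCBBABCCBCCBBABBABCAABABCCBCCBBABCCBCCBBABBABCAABABBABC…ABABCCBCCBBABCCBCAACAACCBCAACAACCBCCBBABCCBCAACAACCBCAACAA  (len 243)
gen 6: CCBCCBBABCCBCCBBABBABCAABABCCBCCBBABCCBCCBBABBABCAABABBABC…ABABCCBCCBBABCCBCAACAACCBCAACAACCBCCBBABCCBCAACAACCBCAACAA  (len 729)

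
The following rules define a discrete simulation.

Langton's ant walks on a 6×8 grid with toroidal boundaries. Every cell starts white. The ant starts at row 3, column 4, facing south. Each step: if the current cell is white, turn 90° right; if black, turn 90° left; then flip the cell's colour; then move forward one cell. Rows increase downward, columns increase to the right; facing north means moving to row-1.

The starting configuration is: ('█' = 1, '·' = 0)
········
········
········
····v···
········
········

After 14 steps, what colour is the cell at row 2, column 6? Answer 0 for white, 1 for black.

step 0: ········
········
········
····v···
········
········
step 1: ········
········
········
···<█···
········
········
step 2: ········
········
···^····
···██···
········
········
step 3: ········
········
···█>···
···██···
········
········
step 4: ········
········
···██···
···█v···
········
········
step 5: ········
········
···██···
···█·>··
········
········
step 6: ········
········
···██···
···█·█··
·····v··
········
step 7: ········
········
···██···
···█·█··
····<█··
········
step 8: ········
········
···██···
···█^█··
····██··
········
step 9: ········
········
···██···
···██>··
····██··
········
step 10: ········
········
···██^··
···██···
····██··
········
step 11: ········
········
···███>·
···██···
····██··
········
step 12: ········
········
···████·
···██·v·
····██··
········
step 13: ········
········
···████·
···██<█·
····██··
········
step 14: ········
········
···██^█·
···████·
····██··
········

1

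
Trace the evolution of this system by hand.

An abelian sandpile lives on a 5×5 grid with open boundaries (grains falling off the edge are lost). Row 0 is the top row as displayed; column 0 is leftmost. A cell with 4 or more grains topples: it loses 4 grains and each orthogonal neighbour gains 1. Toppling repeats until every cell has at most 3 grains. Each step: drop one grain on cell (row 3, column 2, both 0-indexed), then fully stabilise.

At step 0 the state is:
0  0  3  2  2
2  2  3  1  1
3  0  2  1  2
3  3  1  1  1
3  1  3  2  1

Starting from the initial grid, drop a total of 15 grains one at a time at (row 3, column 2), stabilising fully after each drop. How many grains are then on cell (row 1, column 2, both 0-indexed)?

3

gen 0: 0  0  3  2  2
2  2  3  1  1
3  0  2  1  2
3  3  1  1  1
3  1  3  2  1
gen 1: 0  0  3  2  2
2  2  3  1  1
3  0  2  1  2
3  3  2  1  1
3  1  3  2  1
gen 2: 0  0  3  2  2
2  2  3  1  1
3  0  2  1  2
3  3  3  1  1
3  1  3  2  1
gen 3: 0  0  3  2  2
3  2  3  1  1
0  2  3  1  2
2  2  2  2  1
1  0  1  3  1
gen 4: 0  0  3  2  2
3  2  3  1  1
0  2  3  1  2
2  2  3  2  1
1  0  1  3  1
gen 5: 0  1  0  3  2
3  3  1  2  1
0  3  1  2  2
2  3  1  3  1
1  0  2  3  1
gen 6: 0  1  0  3  2
3  3  1  2  1
0  3  1  2  2
2  3  2  3  1
1  0  2  3  1
gen 7: 0  1  0  3  2
3  3  1  2  1
0  3  1  2  2
2  3  3  3  1
1  0  2  3  1
gen 8: 1  2  0  3  2
0  1  2  2  1
2  1  3  3  2
3  1  3  1  2
1  2  0  1  2
gen 9: 1  2  0  3  2
0  1  3  3  1
2  2  1  0  3
3  2  1  3  2
1  2  1  1  2
gen 10: 1  2  0  3  2
0  1  3  3  1
2  2  1  0  3
3  2  2  3  2
1  2  1  1  2
gen 11: 1  2  0  3  2
0  1  3  3  1
2  2  1  0  3
3  2  3  3  2
1  2  1  1  2
gen 12: 1  2  0  3  2
0  1  3  3  1
2  2  2  1  3
3  3  1  0  3
1  2  2  2  2
gen 13: 1  2  0  3  2
0  1  3  3  1
2  2  2  1  3
3  3  2  0  3
1  2  2  2  2
gen 14: 1  2  0  3  2
0  1  3  3  1
2  2  2  1  3
3  3  3  0  3
1  2  2  2  2
gen 15: 1  2  0  3  2
0  1  3  3  1
3  3  3  1  3
0  1  1  1  3
2  3  3  2  2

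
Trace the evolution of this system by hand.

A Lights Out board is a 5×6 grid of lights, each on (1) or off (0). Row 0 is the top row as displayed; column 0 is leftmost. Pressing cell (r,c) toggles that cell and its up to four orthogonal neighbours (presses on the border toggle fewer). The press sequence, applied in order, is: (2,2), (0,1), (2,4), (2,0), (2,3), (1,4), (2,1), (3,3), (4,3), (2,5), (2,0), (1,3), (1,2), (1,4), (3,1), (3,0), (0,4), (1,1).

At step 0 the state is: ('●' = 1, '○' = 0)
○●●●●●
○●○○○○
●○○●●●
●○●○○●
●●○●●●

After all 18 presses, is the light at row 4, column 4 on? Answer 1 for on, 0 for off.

0

step 0: ○●●●●●
○●○○○○
●○○●●●
●○●○○●
●●○●●●
step 1: ○●●●●●
○●●○○○
●●●○●●
●○○○○●
●●○●●●
step 2: ●○○●●●
○○●○○○
●●●○●●
●○○○○●
●●○●●●
step 3: ●○○●●●
○○●○●○
●●●●○○
●○○○●●
●●○●●●
step 4: ●○○●●●
●○●○●○
○○●●○○
○○○○●●
●●○●●●
step 5: ●○○●●●
●○●●●○
○○○○●○
○○○●●●
●●○●●●
step 6: ●○○●○●
●○●○○●
○○○○○○
○○○●●●
●●○●●●
step 7: ●○○●○●
●●●○○●
●●●○○○
○●○●●●
●●○●●●
step 8: ●○○●○●
●●●○○●
●●●●○○
○●●○○●
●●○○●●
step 9: ●○○●○●
●●●○○●
●●●●○○
○●●●○●
●●●●○●
step 10: ●○○●○●
●●●○○○
●●●●●●
○●●●○○
●●●●○●
step 11: ●○○●○●
○●●○○○
○○●●●●
●●●●○○
●●●●○●
step 12: ●○○○○●
○●○●●○
○○●○●●
●●●●○○
●●●●○●
step 13: ●○●○○●
○○●○●○
○○○○●●
●●●●○○
●●●●○●
step 14: ●○●○●●
○○●●○●
○○○○○●
●●●●○○
●●●●○●
step 15: ●○●○●●
○○●●○●
○●○○○●
○○○●○○
●○●●○●
step 16: ●○●○●●
○○●●○●
●●○○○●
●●○●○○
○○●●○●
step 17: ●○●●○○
○○●●●●
●●○○○●
●●○●○○
○○●●○●
step 18: ●●●●○○
●●○●●●
●○○○○●
●●○●○○
○○●●○●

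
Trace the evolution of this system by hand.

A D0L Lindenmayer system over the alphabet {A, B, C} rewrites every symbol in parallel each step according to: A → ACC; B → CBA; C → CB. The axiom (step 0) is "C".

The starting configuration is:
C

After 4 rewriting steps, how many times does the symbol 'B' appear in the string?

10

k=0  C
k=1  CB
k=2  CBCBA
k=3  CBCBACBCBAACC
k=4  CBCBACBCBAACCCBCBACBCBAACCACCCBCB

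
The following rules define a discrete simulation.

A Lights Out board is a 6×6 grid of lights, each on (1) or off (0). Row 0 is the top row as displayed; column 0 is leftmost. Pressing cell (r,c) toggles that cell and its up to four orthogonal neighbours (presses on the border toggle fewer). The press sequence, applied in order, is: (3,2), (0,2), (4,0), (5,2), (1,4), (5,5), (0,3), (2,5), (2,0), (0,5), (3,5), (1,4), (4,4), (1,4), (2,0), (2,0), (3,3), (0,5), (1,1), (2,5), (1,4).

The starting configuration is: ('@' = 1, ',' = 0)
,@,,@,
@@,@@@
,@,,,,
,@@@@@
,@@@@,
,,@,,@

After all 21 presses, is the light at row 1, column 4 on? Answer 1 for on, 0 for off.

1

gen 0: ,@,,@,
@@,@@@
,@,,,,
,@@@@@
,@@@@,
,,@,,@
gen 1: ,@,,@,
@@,@@@
,@@,,,
,,,,@@
,@,@@,
,,@,,@
gen 2: ,,@@@,
@@@@@@
,@@,,,
,,,,@@
,@,@@,
,,@,,@
gen 3: ,,@@@,
@@@@@@
,@@,,,
@,,,@@
@,,@@,
@,@,,@
gen 4: ,,@@@,
@@@@@@
,@@,,,
@,,,@@
@,@@@,
@@,@,@
gen 5: ,,@@,,
@@@,,,
,@@,@,
@,,,@@
@,@@@,
@@,@,@
gen 6: ,,@@,,
@@@,,,
,@@,@,
@,,,@@
@,@@@@
@@,@@,
gen 7: ,,,,@,
@@@@,,
,@@,@,
@,,,@@
@,@@@@
@@,@@,
gen 8: ,,,,@,
@@@@,@
,@@,,@
@,,,@,
@,@@@@
@@,@@,
gen 9: ,,,,@,
,@@@,@
@,@,,@
,,,,@,
@,@@@@
@@,@@,
gen 10: ,,,,,@
,@@@,,
@,@,,@
,,,,@,
@,@@@@
@@,@@,
gen 11: ,,,,,@
,@@@,,
@,@,,,
,,,,,@
@,@@@,
@@,@@,
gen 12: ,,,,@@
,@@,@@
@,@,@,
,,,,,@
@,@@@,
@@,@@,
gen 13: ,,,,@@
,@@,@@
@,@,@,
,,,,@@
@,@,,@
@@,@,,
gen 14: ,,,,,@
,@@@,,
@,@,,,
,,,,@@
@,@,,@
@@,@,,
gen 15: ,,,,,@
@@@@,,
,@@,,,
@,,,@@
@,@,,@
@@,@,,
gen 16: ,,,,,@
,@@@,,
@,@,,,
,,,,@@
@,@,,@
@@,@,,
gen 17: ,,,,,@
,@@@,,
@,@@,,
,,@@,@
@,@@,@
@@,@,,
gen 18: ,,,,@,
,@@@,@
@,@@,,
,,@@,@
@,@@,@
@@,@,,
gen 19: ,@,,@,
@,,@,@
@@@@,,
,,@@,@
@,@@,@
@@,@,,
gen 20: ,@,,@,
@,,@,,
@@@@@@
,,@@,,
@,@@,@
@@,@,,
gen 21: ,@,,,,
@,,,@@
@@@@,@
,,@@,,
@,@@,@
@@,@,,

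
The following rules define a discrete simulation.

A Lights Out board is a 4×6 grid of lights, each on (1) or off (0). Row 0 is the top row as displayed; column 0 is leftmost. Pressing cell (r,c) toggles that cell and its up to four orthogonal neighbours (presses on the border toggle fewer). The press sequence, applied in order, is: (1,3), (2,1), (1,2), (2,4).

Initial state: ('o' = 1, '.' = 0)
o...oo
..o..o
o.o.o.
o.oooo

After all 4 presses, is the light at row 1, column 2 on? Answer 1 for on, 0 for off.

1

0) o...oo
..o..o
o.o.o.
o.oooo
1) o..ooo
...ooo
o.ooo.
o.oooo
2) o..ooo
.o.ooo
.o.oo.
oooooo
3) o.oooo
..o.oo
.oooo.
oooooo
4) o.oooo
..o..o
.oo..o
oooo.o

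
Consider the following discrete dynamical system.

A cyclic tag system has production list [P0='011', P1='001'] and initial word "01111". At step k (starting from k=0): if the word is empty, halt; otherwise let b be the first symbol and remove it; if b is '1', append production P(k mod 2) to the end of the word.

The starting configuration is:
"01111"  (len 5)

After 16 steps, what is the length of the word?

0) "01111"  (len 5)
1) "1111"  (len 4)
2) "111001"  (len 6)
3) "11001011"  (len 8)
4) "1001011001"  (len 10)
5) "001011001011"  (len 12)
6) "01011001011"  (len 11)
7) "1011001011"  (len 10)
8) "011001011001"  (len 12)
9) "11001011001"  (len 11)
10) "1001011001001"  (len 13)
11) "001011001001011"  (len 15)
12) "01011001001011"  (len 14)
13) "1011001001011"  (len 13)
14) "011001001011001"  (len 15)
15) "11001001011001"  (len 14)
16) "1001001011001001"  (len 16)

16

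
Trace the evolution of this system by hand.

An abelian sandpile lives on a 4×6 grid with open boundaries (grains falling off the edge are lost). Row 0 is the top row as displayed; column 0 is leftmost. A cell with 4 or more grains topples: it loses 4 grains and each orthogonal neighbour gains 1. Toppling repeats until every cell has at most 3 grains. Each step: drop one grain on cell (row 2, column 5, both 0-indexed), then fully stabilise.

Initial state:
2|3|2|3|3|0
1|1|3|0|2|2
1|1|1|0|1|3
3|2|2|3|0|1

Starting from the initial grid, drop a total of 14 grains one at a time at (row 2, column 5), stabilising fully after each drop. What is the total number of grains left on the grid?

k=0  2|3|2|3|3|0
1|1|3|0|2|2
1|1|1|0|1|3
3|2|2|3|0|1
k=1  2|3|2|3|3|0
1|1|3|0|2|3
1|1|1|0|2|0
3|2|2|3|0|2
k=2  2|3|2|3|3|0
1|1|3|0|2|3
1|1|1|0|2|1
3|2|2|3|0|2
k=3  2|3|2|3|3|0
1|1|3|0|2|3
1|1|1|0|2|2
3|2|2|3|0|2
k=4  2|3|2|3|3|0
1|1|3|0|2|3
1|1|1|0|2|3
3|2|2|3|0|2
k=5  2|3|2|3|3|1
1|1|3|0|3|0
1|1|1|0|3|1
3|2|2|3|0|3
k=6  2|3|2|3|3|1
1|1|3|0|3|0
1|1|1|0|3|2
3|2|2|3|0|3
k=7  2|3|2|3|3|1
1|1|3|0|3|0
1|1|1|0|3|3
3|2|2|3|0|3
k=8  2|3|3|0|1|2
1|1|3|2|1|2
1|1|1|1|1|2
3|2|2|3|2|0
k=9  2|3|3|0|1|2
1|1|3|2|1|2
1|1|1|1|1|3
3|2|2|3|2|0
k=10  2|3|3|0|1|2
1|1|3|2|1|3
1|1|1|1|2|0
3|2|2|3|2|1
k=11  2|3|3|0|1|2
1|1|3|2|1|3
1|1|1|1|2|1
3|2|2|3|2|1
k=12  2|3|3|0|1|2
1|1|3|2|1|3
1|1|1|1|2|2
3|2|2|3|2|1
k=13  2|3|3|0|1|2
1|1|3|2|1|3
1|1|1|1|2|3
3|2|2|3|2|1
k=14  2|3|3|0|1|3
1|1|3|2|2|0
1|1|1|1|3|1
3|2|2|3|2|2

43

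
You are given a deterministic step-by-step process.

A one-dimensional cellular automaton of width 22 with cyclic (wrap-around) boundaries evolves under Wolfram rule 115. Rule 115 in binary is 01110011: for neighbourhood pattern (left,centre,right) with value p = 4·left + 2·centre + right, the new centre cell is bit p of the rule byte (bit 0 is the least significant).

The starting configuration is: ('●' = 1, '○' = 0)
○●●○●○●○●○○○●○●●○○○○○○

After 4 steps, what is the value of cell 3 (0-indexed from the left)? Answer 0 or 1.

gen 0: ○●●○●○●○●○○○●○●●○○○○○○
gen 1: ●○●●○●○●○●●●○●○●●●●●●●
gen 2: ●●○●●○●○●○○●●○●○○○○○○○
gen 3: ○●●○●●○●○●●○●●○●●●●●●●
gen 4: ●○●●○●●○●○●●○●●○○○○○○●

1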